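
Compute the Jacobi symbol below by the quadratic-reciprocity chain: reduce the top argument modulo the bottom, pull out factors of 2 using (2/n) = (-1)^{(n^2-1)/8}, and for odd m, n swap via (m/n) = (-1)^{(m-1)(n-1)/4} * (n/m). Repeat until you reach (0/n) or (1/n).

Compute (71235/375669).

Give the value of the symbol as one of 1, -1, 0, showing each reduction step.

flip (71235/375669) -> (375669/71235): both odd, 71235 mod 4 = 3, 375669 mod 4 = 1, so the flip contributes +1; sign now +1
(375669/71235): 375669 mod 71235 = 19494, so (375669/71235) = (19494/71235)
factor out 2^1: 19494 = 2^1·9747; with 71235 mod 8 = 3, (2/71235) = -1; sign now -1; continue with (9747/71235)
flip (9747/71235) -> (71235/9747): both odd, 9747 mod 4 = 3, 71235 mod 4 = 3, so the flip contributes -1; sign now +1
(71235/9747): 71235 mod 9747 = 3006, so (71235/9747) = (3006/9747)
factor out 2^1: 3006 = 2^1·1503; with 9747 mod 8 = 3, (2/9747) = -1; sign now -1; continue with (1503/9747)
flip (1503/9747) -> (9747/1503): both odd, 1503 mod 4 = 3, 9747 mod 4 = 3, so the flip contributes -1; sign now +1
(9747/1503): 9747 mod 1503 = 729, so (9747/1503) = (729/1503)
flip (729/1503) -> (1503/729): both odd, 729 mod 4 = 1, 1503 mod 4 = 3, so the flip contributes +1; sign now +1
(1503/729): 1503 mod 729 = 45, so (1503/729) = (45/729)
flip (45/729) -> (729/45): both odd, 45 mod 4 = 1, 729 mod 4 = 1, so the flip contributes +1; sign now +1
(729/45): 729 mod 45 = 9, so (729/45) = (9/45)
flip (9/45) -> (45/9): both odd, 9 mod 4 = 1, 45 mod 4 = 1, so the flip contributes +1; sign now +1
(45/9): 45 mod 9 = 0, so (45/9) = (0/9)
reached (0/9); gcd(a, n) > 1, so (0/9) = 0 and the symbol is 0

0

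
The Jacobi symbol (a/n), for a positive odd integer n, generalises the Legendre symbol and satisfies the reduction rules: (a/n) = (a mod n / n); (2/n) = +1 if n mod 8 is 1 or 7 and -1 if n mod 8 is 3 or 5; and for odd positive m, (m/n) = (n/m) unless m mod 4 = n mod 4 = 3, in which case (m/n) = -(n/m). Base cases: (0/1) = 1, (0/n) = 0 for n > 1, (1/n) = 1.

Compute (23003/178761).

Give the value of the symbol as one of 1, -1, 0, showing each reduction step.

-1

flip (23003/178761) -> (178761/23003): both odd, 23003 mod 4 = 3, 178761 mod 4 = 1, so the flip contributes +1; sign now +1
(178761/23003): 178761 mod 23003 = 17740, so (178761/23003) = (17740/23003)
factor out 2^2: 17740 = 2^2·4435; with 23003 mod 8 = 3, (2/23003) = -1; sign now +1; continue with (4435/23003)
flip (4435/23003) -> (23003/4435): both odd, 4435 mod 4 = 3, 23003 mod 4 = 3, so the flip contributes -1; sign now -1
(23003/4435): 23003 mod 4435 = 828, so (23003/4435) = (828/4435)
factor out 2^2: 828 = 2^2·207; with 4435 mod 8 = 3, (2/4435) = -1; sign now -1; continue with (207/4435)
flip (207/4435) -> (4435/207): both odd, 207 mod 4 = 3, 4435 mod 4 = 3, so the flip contributes -1; sign now +1
(4435/207): 4435 mod 207 = 88, so (4435/207) = (88/207)
factor out 2^3: 88 = 2^3·11; with 207 mod 8 = 7, (2/207) = +1; sign now +1; continue with (11/207)
flip (11/207) -> (207/11): both odd, 11 mod 4 = 3, 207 mod 4 = 3, so the flip contributes -1; sign now -1
(207/11): 207 mod 11 = 9, so (207/11) = (9/11)
flip (9/11) -> (11/9): both odd, 9 mod 4 = 1, 11 mod 4 = 3, so the flip contributes +1; sign now -1
(11/9): 11 mod 9 = 2, so (11/9) = (2/9)
factor out 2^1: 2 = 2^1·1; with 9 mod 8 = 1, (2/9) = +1; sign now -1; continue with (1/9)
reached (1/9) = 1, so the symbol is -1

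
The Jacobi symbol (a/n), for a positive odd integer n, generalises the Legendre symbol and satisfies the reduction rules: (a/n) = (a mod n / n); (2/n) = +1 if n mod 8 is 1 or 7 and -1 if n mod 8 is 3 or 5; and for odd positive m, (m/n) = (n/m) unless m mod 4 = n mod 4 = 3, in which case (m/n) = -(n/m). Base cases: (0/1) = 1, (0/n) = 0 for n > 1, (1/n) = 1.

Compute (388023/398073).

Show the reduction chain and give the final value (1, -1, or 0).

0

flip (388023/398073) -> (398073/388023): both odd, 388023 mod 4 = 3, 398073 mod 4 = 1, so the flip contributes +1; sign now +1
(398073/388023): 398073 mod 388023 = 10050, so (398073/388023) = (10050/388023)
factor out 2^1: 10050 = 2^1·5025; with 388023 mod 8 = 7, (2/388023) = +1; sign now +1; continue with (5025/388023)
flip (5025/388023) -> (388023/5025): both odd, 5025 mod 4 = 1, 388023 mod 4 = 3, so the flip contributes +1; sign now +1
(388023/5025): 388023 mod 5025 = 1098, so (388023/5025) = (1098/5025)
factor out 2^1: 1098 = 2^1·549; with 5025 mod 8 = 1, (2/5025) = +1; sign now +1; continue with (549/5025)
flip (549/5025) -> (5025/549): both odd, 549 mod 4 = 1, 5025 mod 4 = 1, so the flip contributes +1; sign now +1
(5025/549): 5025 mod 549 = 84, so (5025/549) = (84/549)
factor out 2^2: 84 = 2^2·21; with 549 mod 8 = 5, (2/549) = -1; sign now +1; continue with (21/549)
flip (21/549) -> (549/21): both odd, 21 mod 4 = 1, 549 mod 4 = 1, so the flip contributes +1; sign now +1
(549/21): 549 mod 21 = 3, so (549/21) = (3/21)
flip (3/21) -> (21/3): both odd, 3 mod 4 = 3, 21 mod 4 = 1, so the flip contributes +1; sign now +1
(21/3): 21 mod 3 = 0, so (21/3) = (0/3)
reached (0/3); gcd(a, n) > 1, so (0/3) = 0 and the symbol is 0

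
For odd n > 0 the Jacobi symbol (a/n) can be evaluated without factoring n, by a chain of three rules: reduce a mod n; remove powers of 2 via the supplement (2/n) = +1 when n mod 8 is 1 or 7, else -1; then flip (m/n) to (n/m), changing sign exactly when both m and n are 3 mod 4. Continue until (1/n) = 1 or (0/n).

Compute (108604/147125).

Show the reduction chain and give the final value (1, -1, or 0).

-1

108604 = 2^2·27151; (2/147125) = -1 since 147125 mod 8 = 5, so (108604/147125) = (-1)^2·(27151/147125); sign now +1
reciprocity: (27151/147125) = +1·(147125/27151) since 27151 mod 4 = 3, 147125 mod 4 = 1; sign now +1
(147125/27151) = (11370/27151)   [reduce mod 27151]
11370 = 2^1·5685; (2/27151) = +1 since 27151 mod 8 = 7, so (11370/27151) = (+1)^1·(5685/27151); sign now +1
reciprocity: (5685/27151) = +1·(27151/5685) since 5685 mod 4 = 1, 27151 mod 4 = 3; sign now +1
(27151/5685) = (4411/5685)   [reduce mod 5685]
reciprocity: (4411/5685) = +1·(5685/4411) since 4411 mod 4 = 3, 5685 mod 4 = 1; sign now +1
(5685/4411) = (1274/4411)   [reduce mod 4411]
1274 = 2^1·637; (2/4411) = -1 since 4411 mod 8 = 3, so (1274/4411) = (-1)^1·(637/4411); sign now -1
reciprocity: (637/4411) = +1·(4411/637) since 637 mod 4 = 1, 4411 mod 4 = 3; sign now -1
(4411/637) = (589/637)   [reduce mod 637]
reciprocity: (589/637) = +1·(637/589) since 589 mod 4 = 1, 637 mod 4 = 1; sign now -1
(637/589) = (48/589)   [reduce mod 589]
48 = 2^4·3; (2/589) = -1 since 589 mod 8 = 5, so (48/589) = (-1)^4·(3/589); sign now -1
reciprocity: (3/589) = +1·(589/3) since 3 mod 4 = 3, 589 mod 4 = 1; sign now -1
(589/3) = (1/3)   [reduce mod 3]
(1/3) = 1; final value = sign = -1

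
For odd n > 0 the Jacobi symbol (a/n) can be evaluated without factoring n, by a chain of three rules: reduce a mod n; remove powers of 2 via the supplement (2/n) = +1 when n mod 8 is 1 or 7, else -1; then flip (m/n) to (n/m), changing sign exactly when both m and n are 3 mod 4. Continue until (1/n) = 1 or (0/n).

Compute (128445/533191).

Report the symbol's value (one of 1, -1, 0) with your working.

1

flip (128445/533191) -> (533191/128445): both odd, 128445 mod 4 = 1, 533191 mod 4 = 3, so the flip contributes +1; sign now +1
(533191/128445): 533191 mod 128445 = 19411, so (533191/128445) = (19411/128445)
flip (19411/128445) -> (128445/19411): both odd, 19411 mod 4 = 3, 128445 mod 4 = 1, so the flip contributes +1; sign now +1
(128445/19411): 128445 mod 19411 = 11979, so (128445/19411) = (11979/19411)
flip (11979/19411) -> (19411/11979): both odd, 11979 mod 4 = 3, 19411 mod 4 = 3, so the flip contributes -1; sign now -1
(19411/11979): 19411 mod 11979 = 7432, so (19411/11979) = (7432/11979)
factor out 2^3: 7432 = 2^3·929; with 11979 mod 8 = 3, (2/11979) = -1; sign now +1; continue with (929/11979)
flip (929/11979) -> (11979/929): both odd, 929 mod 4 = 1, 11979 mod 4 = 3, so the flip contributes +1; sign now +1
(11979/929): 11979 mod 929 = 831, so (11979/929) = (831/929)
flip (831/929) -> (929/831): both odd, 831 mod 4 = 3, 929 mod 4 = 1, so the flip contributes +1; sign now +1
(929/831): 929 mod 831 = 98, so (929/831) = (98/831)
factor out 2^1: 98 = 2^1·49; with 831 mod 8 = 7, (2/831) = +1; sign now +1; continue with (49/831)
flip (49/831) -> (831/49): both odd, 49 mod 4 = 1, 831 mod 4 = 3, so the flip contributes +1; sign now +1
(831/49): 831 mod 49 = 47, so (831/49) = (47/49)
flip (47/49) -> (49/47): both odd, 47 mod 4 = 3, 49 mod 4 = 1, so the flip contributes +1; sign now +1
(49/47): 49 mod 47 = 2, so (49/47) = (2/47)
factor out 2^1: 2 = 2^1·1; with 47 mod 8 = 7, (2/47) = +1; sign now +1; continue with (1/47)
reached (1/47) = 1, so the symbol is +1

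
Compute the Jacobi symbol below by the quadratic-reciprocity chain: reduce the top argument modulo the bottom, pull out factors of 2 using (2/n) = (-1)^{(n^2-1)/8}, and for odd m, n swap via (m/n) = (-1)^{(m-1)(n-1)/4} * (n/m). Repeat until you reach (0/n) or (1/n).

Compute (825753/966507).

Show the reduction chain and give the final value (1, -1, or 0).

0

reciprocity: (825753/966507) = +1·(966507/825753) since 825753 mod 4 = 1, 966507 mod 4 = 3; sign now +1
(966507/825753) = (140754/825753)   [reduce mod 825753]
140754 = 2^1·70377; (2/825753) = +1 since 825753 mod 8 = 1, so (140754/825753) = (+1)^1·(70377/825753); sign now +1
reciprocity: (70377/825753) = +1·(825753/70377) since 70377 mod 4 = 1, 825753 mod 4 = 1; sign now +1
(825753/70377) = (51606/70377)   [reduce mod 70377]
51606 = 2^1·25803; (2/70377) = +1 since 70377 mod 8 = 1, so (51606/70377) = (+1)^1·(25803/70377); sign now +1
reciprocity: (25803/70377) = +1·(70377/25803) since 25803 mod 4 = 3, 70377 mod 4 = 1; sign now +1
(70377/25803) = (18771/25803)   [reduce mod 25803]
reciprocity: (18771/25803) = -1·(25803/18771) since 18771 mod 4 = 3, 25803 mod 4 = 3; sign now -1
(25803/18771) = (7032/18771)   [reduce mod 18771]
7032 = 2^3·879; (2/18771) = -1 since 18771 mod 8 = 3, so (7032/18771) = (-1)^3·(879/18771); sign now +1
reciprocity: (879/18771) = -1·(18771/879) since 879 mod 4 = 3, 18771 mod 4 = 3; sign now -1
(18771/879) = (312/879)   [reduce mod 879]
312 = 2^3·39; (2/879) = +1 since 879 mod 8 = 7, so (312/879) = (+1)^3·(39/879); sign now -1
reciprocity: (39/879) = -1·(879/39) since 39 mod 4 = 3, 879 mod 4 = 3; sign now +1
(879/39) = (21/39)   [reduce mod 39]
reciprocity: (21/39) = +1·(39/21) since 21 mod 4 = 1, 39 mod 4 = 3; sign now +1
(39/21) = (18/21)   [reduce mod 21]
18 = 2^1·9; (2/21) = -1 since 21 mod 8 = 5, so (18/21) = (-1)^1·(9/21); sign now -1
reciprocity: (9/21) = +1·(21/9) since 9 mod 4 = 1, 21 mod 4 = 1; sign now -1
(21/9) = (3/9)   [reduce mod 9]
reciprocity: (3/9) = +1·(9/3) since 3 mod 4 = 3, 9 mod 4 = 1; sign now -1
(9/3) = (0/3)   [reduce mod 3]
(0/3) = 0   [gcd(a, n) > 1]; final value = 0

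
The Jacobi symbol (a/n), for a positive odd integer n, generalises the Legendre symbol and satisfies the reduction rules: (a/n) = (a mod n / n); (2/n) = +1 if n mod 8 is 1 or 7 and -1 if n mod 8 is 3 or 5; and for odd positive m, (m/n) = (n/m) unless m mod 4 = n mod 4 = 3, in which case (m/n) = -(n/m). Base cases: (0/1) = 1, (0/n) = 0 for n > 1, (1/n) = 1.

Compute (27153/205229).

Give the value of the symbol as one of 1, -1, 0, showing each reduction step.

1

reciprocity: (27153/205229) = +1·(205229/27153) since 27153 mod 4 = 1, 205229 mod 4 = 1; sign now +1
(205229/27153) = (15158/27153)   [reduce mod 27153]
15158 = 2^1·7579; (2/27153) = +1 since 27153 mod 8 = 1, so (15158/27153) = (+1)^1·(7579/27153); sign now +1
reciprocity: (7579/27153) = +1·(27153/7579) since 7579 mod 4 = 3, 27153 mod 4 = 1; sign now +1
(27153/7579) = (4416/7579)   [reduce mod 7579]
4416 = 2^6·69; (2/7579) = -1 since 7579 mod 8 = 3, so (4416/7579) = (-1)^6·(69/7579); sign now +1
reciprocity: (69/7579) = +1·(7579/69) since 69 mod 4 = 1, 7579 mod 4 = 3; sign now +1
(7579/69) = (58/69)   [reduce mod 69]
58 = 2^1·29; (2/69) = -1 since 69 mod 8 = 5, so (58/69) = (-1)^1·(29/69); sign now -1
reciprocity: (29/69) = +1·(69/29) since 29 mod 4 = 1, 69 mod 4 = 1; sign now -1
(69/29) = (11/29)   [reduce mod 29]
reciprocity: (11/29) = +1·(29/11) since 11 mod 4 = 3, 29 mod 4 = 1; sign now -1
(29/11) = (7/11)   [reduce mod 11]
reciprocity: (7/11) = -1·(11/7) since 7 mod 4 = 3, 11 mod 4 = 3; sign now +1
(11/7) = (4/7)   [reduce mod 7]
4 = 2^2·1; (2/7) = +1 since 7 mod 8 = 7, so (4/7) = (+1)^2·(1/7); sign now +1
(1/7) = 1; final value = sign = +1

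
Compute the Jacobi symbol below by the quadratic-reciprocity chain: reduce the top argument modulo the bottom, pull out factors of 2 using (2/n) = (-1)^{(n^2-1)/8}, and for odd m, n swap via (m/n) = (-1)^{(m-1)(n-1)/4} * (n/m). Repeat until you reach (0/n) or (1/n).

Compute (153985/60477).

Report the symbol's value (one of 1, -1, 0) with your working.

1

(153985/60477) = (33031/60477)   [reduce mod 60477]
reciprocity: (33031/60477) = +1·(60477/33031) since 33031 mod 4 = 3, 60477 mod 4 = 1; sign now +1
(60477/33031) = (27446/33031)   [reduce mod 33031]
27446 = 2^1·13723; (2/33031) = +1 since 33031 mod 8 = 7, so (27446/33031) = (+1)^1·(13723/33031); sign now +1
reciprocity: (13723/33031) = -1·(33031/13723) since 13723 mod 4 = 3, 33031 mod 4 = 3; sign now -1
(33031/13723) = (5585/13723)   [reduce mod 13723]
reciprocity: (5585/13723) = +1·(13723/5585) since 5585 mod 4 = 1, 13723 mod 4 = 3; sign now -1
(13723/5585) = (2553/5585)   [reduce mod 5585]
reciprocity: (2553/5585) = +1·(5585/2553) since 2553 mod 4 = 1, 5585 mod 4 = 1; sign now -1
(5585/2553) = (479/2553)   [reduce mod 2553]
reciprocity: (479/2553) = +1·(2553/479) since 479 mod 4 = 3, 2553 mod 4 = 1; sign now -1
(2553/479) = (158/479)   [reduce mod 479]
158 = 2^1·79; (2/479) = +1 since 479 mod 8 = 7, so (158/479) = (+1)^1·(79/479); sign now -1
reciprocity: (79/479) = -1·(479/79) since 79 mod 4 = 3, 479 mod 4 = 3; sign now +1
(479/79) = (5/79)   [reduce mod 79]
reciprocity: (5/79) = +1·(79/5) since 5 mod 4 = 1, 79 mod 4 = 3; sign now +1
(79/5) = (4/5)   [reduce mod 5]
4 = 2^2·1; (2/5) = -1 since 5 mod 8 = 5, so (4/5) = (-1)^2·(1/5); sign now +1
(1/5) = 1; final value = sign = +1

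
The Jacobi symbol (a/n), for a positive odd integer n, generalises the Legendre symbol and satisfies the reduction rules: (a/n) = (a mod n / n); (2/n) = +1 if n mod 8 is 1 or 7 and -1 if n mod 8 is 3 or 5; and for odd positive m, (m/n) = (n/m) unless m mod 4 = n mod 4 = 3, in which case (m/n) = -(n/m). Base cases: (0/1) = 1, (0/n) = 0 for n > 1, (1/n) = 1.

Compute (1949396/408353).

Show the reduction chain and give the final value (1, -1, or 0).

-1

(1949396/408353) = (315984/408353)   [reduce mod 408353]
315984 = 2^4·19749; (2/408353) = +1 since 408353 mod 8 = 1, so (315984/408353) = (+1)^4·(19749/408353); sign now +1
reciprocity: (19749/408353) = +1·(408353/19749) since 19749 mod 4 = 1, 408353 mod 4 = 1; sign now +1
(408353/19749) = (13373/19749)   [reduce mod 19749]
reciprocity: (13373/19749) = +1·(19749/13373) since 13373 mod 4 = 1, 19749 mod 4 = 1; sign now +1
(19749/13373) = (6376/13373)   [reduce mod 13373]
6376 = 2^3·797; (2/13373) = -1 since 13373 mod 8 = 5, so (6376/13373) = (-1)^3·(797/13373); sign now -1
reciprocity: (797/13373) = +1·(13373/797) since 797 mod 4 = 1, 13373 mod 4 = 1; sign now -1
(13373/797) = (621/797)   [reduce mod 797]
reciprocity: (621/797) = +1·(797/621) since 621 mod 4 = 1, 797 mod 4 = 1; sign now -1
(797/621) = (176/621)   [reduce mod 621]
176 = 2^4·11; (2/621) = -1 since 621 mod 8 = 5, so (176/621) = (-1)^4·(11/621); sign now -1
reciprocity: (11/621) = +1·(621/11) since 11 mod 4 = 3, 621 mod 4 = 1; sign now -1
(621/11) = (5/11)   [reduce mod 11]
reciprocity: (5/11) = +1·(11/5) since 5 mod 4 = 1, 11 mod 4 = 3; sign now -1
(11/5) = (1/5)   [reduce mod 5]
(1/5) = 1; final value = sign = -1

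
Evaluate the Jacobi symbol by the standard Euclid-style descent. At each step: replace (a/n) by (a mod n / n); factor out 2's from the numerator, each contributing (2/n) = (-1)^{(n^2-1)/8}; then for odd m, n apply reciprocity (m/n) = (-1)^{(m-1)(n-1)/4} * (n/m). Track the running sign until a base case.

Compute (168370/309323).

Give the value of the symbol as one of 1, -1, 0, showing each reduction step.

168370 = 2^1·84185; (2/309323) = -1 since 309323 mod 8 = 3, so (168370/309323) = (-1)^1·(84185/309323); sign now -1
reciprocity: (84185/309323) = +1·(309323/84185) since 84185 mod 4 = 1, 309323 mod 4 = 3; sign now -1
(309323/84185) = (56768/84185)   [reduce mod 84185]
56768 = 2^6·887; (2/84185) = +1 since 84185 mod 8 = 1, so (56768/84185) = (+1)^6·(887/84185); sign now -1
reciprocity: (887/84185) = +1·(84185/887) since 887 mod 4 = 3, 84185 mod 4 = 1; sign now -1
(84185/887) = (807/887)   [reduce mod 887]
reciprocity: (807/887) = -1·(887/807) since 807 mod 4 = 3, 887 mod 4 = 3; sign now +1
(887/807) = (80/807)   [reduce mod 807]
80 = 2^4·5; (2/807) = +1 since 807 mod 8 = 7, so (80/807) = (+1)^4·(5/807); sign now +1
reciprocity: (5/807) = +1·(807/5) since 5 mod 4 = 1, 807 mod 4 = 3; sign now +1
(807/5) = (2/5)   [reduce mod 5]
2 = 2^1·1; (2/5) = -1 since 5 mod 8 = 5, so (2/5) = (-1)^1·(1/5); sign now -1
(1/5) = 1; final value = sign = -1

-1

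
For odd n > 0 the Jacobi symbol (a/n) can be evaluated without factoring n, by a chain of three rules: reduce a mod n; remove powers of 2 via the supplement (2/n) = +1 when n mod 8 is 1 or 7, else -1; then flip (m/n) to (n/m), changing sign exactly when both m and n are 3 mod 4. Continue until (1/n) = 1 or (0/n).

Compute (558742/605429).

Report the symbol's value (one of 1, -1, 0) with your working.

558742 = 2^1·279371; (2/605429) = -1 since 605429 mod 8 = 5, so (558742/605429) = (-1)^1·(279371/605429); sign now -1
reciprocity: (279371/605429) = +1·(605429/279371) since 279371 mod 4 = 3, 605429 mod 4 = 1; sign now -1
(605429/279371) = (46687/279371)   [reduce mod 279371]
reciprocity: (46687/279371) = -1·(279371/46687) since 46687 mod 4 = 3, 279371 mod 4 = 3; sign now +1
(279371/46687) = (45936/46687)   [reduce mod 46687]
45936 = 2^4·2871; (2/46687) = +1 since 46687 mod 8 = 7, so (45936/46687) = (+1)^4·(2871/46687); sign now +1
reciprocity: (2871/46687) = -1·(46687/2871) since 2871 mod 4 = 3, 46687 mod 4 = 3; sign now -1
(46687/2871) = (751/2871)   [reduce mod 2871]
reciprocity: (751/2871) = -1·(2871/751) since 751 mod 4 = 3, 2871 mod 4 = 3; sign now +1
(2871/751) = (618/751)   [reduce mod 751]
618 = 2^1·309; (2/751) = +1 since 751 mod 8 = 7, so (618/751) = (+1)^1·(309/751); sign now +1
reciprocity: (309/751) = +1·(751/309) since 309 mod 4 = 1, 751 mod 4 = 3; sign now +1
(751/309) = (133/309)   [reduce mod 309]
reciprocity: (133/309) = +1·(309/133) since 133 mod 4 = 1, 309 mod 4 = 1; sign now +1
(309/133) = (43/133)   [reduce mod 133]
reciprocity: (43/133) = +1·(133/43) since 43 mod 4 = 3, 133 mod 4 = 1; sign now +1
(133/43) = (4/43)   [reduce mod 43]
4 = 2^2·1; (2/43) = -1 since 43 mod 8 = 3, so (4/43) = (-1)^2·(1/43); sign now +1
(1/43) = 1; final value = sign = +1

1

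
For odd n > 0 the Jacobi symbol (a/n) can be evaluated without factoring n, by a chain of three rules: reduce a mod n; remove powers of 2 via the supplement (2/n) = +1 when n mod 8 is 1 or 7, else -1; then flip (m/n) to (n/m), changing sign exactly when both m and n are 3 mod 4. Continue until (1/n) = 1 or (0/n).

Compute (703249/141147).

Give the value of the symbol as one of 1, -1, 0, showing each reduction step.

(703249/141147) = (138661/141147)   [reduce mod 141147]
reciprocity: (138661/141147) = +1·(141147/138661) since 138661 mod 4 = 1, 141147 mod 4 = 3; sign now +1
(141147/138661) = (2486/138661)   [reduce mod 138661]
2486 = 2^1·1243; (2/138661) = -1 since 138661 mod 8 = 5, so (2486/138661) = (-1)^1·(1243/138661); sign now -1
reciprocity: (1243/138661) = +1·(138661/1243) since 1243 mod 4 = 3, 138661 mod 4 = 1; sign now -1
(138661/1243) = (688/1243)   [reduce mod 1243]
688 = 2^4·43; (2/1243) = -1 since 1243 mod 8 = 3, so (688/1243) = (-1)^4·(43/1243); sign now -1
reciprocity: (43/1243) = -1·(1243/43) since 43 mod 4 = 3, 1243 mod 4 = 3; sign now +1
(1243/43) = (39/43)   [reduce mod 43]
reciprocity: (39/43) = -1·(43/39) since 39 mod 4 = 3, 43 mod 4 = 3; sign now -1
(43/39) = (4/39)   [reduce mod 39]
4 = 2^2·1; (2/39) = +1 since 39 mod 8 = 7, so (4/39) = (+1)^2·(1/39); sign now -1
(1/39) = 1; final value = sign = -1

-1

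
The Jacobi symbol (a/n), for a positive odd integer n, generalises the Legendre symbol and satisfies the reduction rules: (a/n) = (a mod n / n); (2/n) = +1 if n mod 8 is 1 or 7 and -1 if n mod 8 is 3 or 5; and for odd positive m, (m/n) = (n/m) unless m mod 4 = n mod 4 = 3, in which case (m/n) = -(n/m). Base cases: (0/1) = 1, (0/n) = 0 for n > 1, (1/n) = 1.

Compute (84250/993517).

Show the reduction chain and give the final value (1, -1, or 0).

84250 = 2^1·42125; (2/993517) = -1 since 993517 mod 8 = 5, so (84250/993517) = (-1)^1·(42125/993517); sign now -1
reciprocity: (42125/993517) = +1·(993517/42125) since 42125 mod 4 = 1, 993517 mod 4 = 1; sign now -1
(993517/42125) = (24642/42125)   [reduce mod 42125]
24642 = 2^1·12321; (2/42125) = -1 since 42125 mod 8 = 5, so (24642/42125) = (-1)^1·(12321/42125); sign now +1
reciprocity: (12321/42125) = +1·(42125/12321) since 12321 mod 4 = 1, 42125 mod 4 = 1; sign now +1
(42125/12321) = (5162/12321)   [reduce mod 12321]
5162 = 2^1·2581; (2/12321) = +1 since 12321 mod 8 = 1, so (5162/12321) = (+1)^1·(2581/12321); sign now +1
reciprocity: (2581/12321) = +1·(12321/2581) since 2581 mod 4 = 1, 12321 mod 4 = 1; sign now +1
(12321/2581) = (1997/2581)   [reduce mod 2581]
reciprocity: (1997/2581) = +1·(2581/1997) since 1997 mod 4 = 1, 2581 mod 4 = 1; sign now +1
(2581/1997) = (584/1997)   [reduce mod 1997]
584 = 2^3·73; (2/1997) = -1 since 1997 mod 8 = 5, so (584/1997) = (-1)^3·(73/1997); sign now -1
reciprocity: (73/1997) = +1·(1997/73) since 73 mod 4 = 1, 1997 mod 4 = 1; sign now -1
(1997/73) = (26/73)   [reduce mod 73]
26 = 2^1·13; (2/73) = +1 since 73 mod 8 = 1, so (26/73) = (+1)^1·(13/73); sign now -1
reciprocity: (13/73) = +1·(73/13) since 13 mod 4 = 1, 73 mod 4 = 1; sign now -1
(73/13) = (8/13)   [reduce mod 13]
8 = 2^3·1; (2/13) = -1 since 13 mod 8 = 5, so (8/13) = (-1)^3·(1/13); sign now +1
(1/13) = 1; final value = sign = +1

1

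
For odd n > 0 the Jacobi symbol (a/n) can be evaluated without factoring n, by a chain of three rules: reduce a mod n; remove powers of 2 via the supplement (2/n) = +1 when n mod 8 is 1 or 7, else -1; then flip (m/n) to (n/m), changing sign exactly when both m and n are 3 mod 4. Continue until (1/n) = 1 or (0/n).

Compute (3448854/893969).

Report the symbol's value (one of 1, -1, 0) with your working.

1

(3448854/893969) = (766947/893969)   [reduce mod 893969]
reciprocity: (766947/893969) = +1·(893969/766947) since 766947 mod 4 = 3, 893969 mod 4 = 1; sign now +1
(893969/766947) = (127022/766947)   [reduce mod 766947]
127022 = 2^1·63511; (2/766947) = -1 since 766947 mod 8 = 3, so (127022/766947) = (-1)^1·(63511/766947); sign now -1
reciprocity: (63511/766947) = -1·(766947/63511) since 63511 mod 4 = 3, 766947 mod 4 = 3; sign now +1
(766947/63511) = (4815/63511)   [reduce mod 63511]
reciprocity: (4815/63511) = -1·(63511/4815) since 4815 mod 4 = 3, 63511 mod 4 = 3; sign now -1
(63511/4815) = (916/4815)   [reduce mod 4815]
916 = 2^2·229; (2/4815) = +1 since 4815 mod 8 = 7, so (916/4815) = (+1)^2·(229/4815); sign now -1
reciprocity: (229/4815) = +1·(4815/229) since 229 mod 4 = 1, 4815 mod 4 = 3; sign now -1
(4815/229) = (6/229)   [reduce mod 229]
6 = 2^1·3; (2/229) = -1 since 229 mod 8 = 5, so (6/229) = (-1)^1·(3/229); sign now +1
reciprocity: (3/229) = +1·(229/3) since 3 mod 4 = 3, 229 mod 4 = 1; sign now +1
(229/3) = (1/3)   [reduce mod 3]
(1/3) = 1; final value = sign = +1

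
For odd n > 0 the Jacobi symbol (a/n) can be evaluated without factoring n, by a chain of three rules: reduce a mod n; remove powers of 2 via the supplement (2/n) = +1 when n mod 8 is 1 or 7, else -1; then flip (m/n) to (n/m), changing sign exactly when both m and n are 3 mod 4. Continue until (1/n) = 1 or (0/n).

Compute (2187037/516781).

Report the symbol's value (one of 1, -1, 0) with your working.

(2187037/516781) = (119913/516781)   [reduce mod 516781]
reciprocity: (119913/516781) = +1·(516781/119913) since 119913 mod 4 = 1, 516781 mod 4 = 1; sign now +1
(516781/119913) = (37129/119913)   [reduce mod 119913]
reciprocity: (37129/119913) = +1·(119913/37129) since 37129 mod 4 = 1, 119913 mod 4 = 1; sign now +1
(119913/37129) = (8526/37129)   [reduce mod 37129]
8526 = 2^1·4263; (2/37129) = +1 since 37129 mod 8 = 1, so (8526/37129) = (+1)^1·(4263/37129); sign now +1
reciprocity: (4263/37129) = +1·(37129/4263) since 4263 mod 4 = 3, 37129 mod 4 = 1; sign now +1
(37129/4263) = (3025/4263)   [reduce mod 4263]
reciprocity: (3025/4263) = +1·(4263/3025) since 3025 mod 4 = 1, 4263 mod 4 = 3; sign now +1
(4263/3025) = (1238/3025)   [reduce mod 3025]
1238 = 2^1·619; (2/3025) = +1 since 3025 mod 8 = 1, so (1238/3025) = (+1)^1·(619/3025); sign now +1
reciprocity: (619/3025) = +1·(3025/619) since 619 mod 4 = 3, 3025 mod 4 = 1; sign now +1
(3025/619) = (549/619)   [reduce mod 619]
reciprocity: (549/619) = +1·(619/549) since 549 mod 4 = 1, 619 mod 4 = 3; sign now +1
(619/549) = (70/549)   [reduce mod 549]
70 = 2^1·35; (2/549) = -1 since 549 mod 8 = 5, so (70/549) = (-1)^1·(35/549); sign now -1
reciprocity: (35/549) = +1·(549/35) since 35 mod 4 = 3, 549 mod 4 = 1; sign now -1
(549/35) = (24/35)   [reduce mod 35]
24 = 2^3·3; (2/35) = -1 since 35 mod 8 = 3, so (24/35) = (-1)^3·(3/35); sign now +1
reciprocity: (3/35) = -1·(35/3) since 3 mod 4 = 3, 35 mod 4 = 3; sign now -1
(35/3) = (2/3)   [reduce mod 3]
2 = 2^1·1; (2/3) = -1 since 3 mod 8 = 3, so (2/3) = (-1)^1·(1/3); sign now +1
(1/3) = 1; final value = sign = +1

1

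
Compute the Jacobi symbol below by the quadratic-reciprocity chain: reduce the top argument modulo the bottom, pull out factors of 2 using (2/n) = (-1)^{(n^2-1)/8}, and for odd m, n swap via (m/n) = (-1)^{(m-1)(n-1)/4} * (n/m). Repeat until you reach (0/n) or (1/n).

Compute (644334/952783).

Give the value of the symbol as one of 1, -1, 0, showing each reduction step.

1

factor out 2^1: 644334 = 2^1·322167; with 952783 mod 8 = 7, (2/952783) = +1; sign now +1; continue with (322167/952783)
flip (322167/952783) -> (952783/322167): both odd, 322167 mod 4 = 3, 952783 mod 4 = 3, so the flip contributes -1; sign now -1
(952783/322167): 952783 mod 322167 = 308449, so (952783/322167) = (308449/322167)
flip (308449/322167) -> (322167/308449): both odd, 308449 mod 4 = 1, 322167 mod 4 = 3, so the flip contributes +1; sign now -1
(322167/308449): 322167 mod 308449 = 13718, so (322167/308449) = (13718/308449)
factor out 2^1: 13718 = 2^1·6859; with 308449 mod 8 = 1, (2/308449) = +1; sign now -1; continue with (6859/308449)
flip (6859/308449) -> (308449/6859): both odd, 6859 mod 4 = 3, 308449 mod 4 = 1, so the flip contributes +1; sign now -1
(308449/6859): 308449 mod 6859 = 6653, so (308449/6859) = (6653/6859)
flip (6653/6859) -> (6859/6653): both odd, 6653 mod 4 = 1, 6859 mod 4 = 3, so the flip contributes +1; sign now -1
(6859/6653): 6859 mod 6653 = 206, so (6859/6653) = (206/6653)
factor out 2^1: 206 = 2^1·103; with 6653 mod 8 = 5, (2/6653) = -1; sign now +1; continue with (103/6653)
flip (103/6653) -> (6653/103): both odd, 103 mod 4 = 3, 6653 mod 4 = 1, so the flip contributes +1; sign now +1
(6653/103): 6653 mod 103 = 61, so (6653/103) = (61/103)
flip (61/103) -> (103/61): both odd, 61 mod 4 = 1, 103 mod 4 = 3, so the flip contributes +1; sign now +1
(103/61): 103 mod 61 = 42, so (103/61) = (42/61)
factor out 2^1: 42 = 2^1·21; with 61 mod 8 = 5, (2/61) = -1; sign now -1; continue with (21/61)
flip (21/61) -> (61/21): both odd, 21 mod 4 = 1, 61 mod 4 = 1, so the flip contributes +1; sign now -1
(61/21): 61 mod 21 = 19, so (61/21) = (19/21)
flip (19/21) -> (21/19): both odd, 19 mod 4 = 3, 21 mod 4 = 1, so the flip contributes +1; sign now -1
(21/19): 21 mod 19 = 2, so (21/19) = (2/19)
factor out 2^1: 2 = 2^1·1; with 19 mod 8 = 3, (2/19) = -1; sign now +1; continue with (1/19)
reached (1/19) = 1, so the symbol is +1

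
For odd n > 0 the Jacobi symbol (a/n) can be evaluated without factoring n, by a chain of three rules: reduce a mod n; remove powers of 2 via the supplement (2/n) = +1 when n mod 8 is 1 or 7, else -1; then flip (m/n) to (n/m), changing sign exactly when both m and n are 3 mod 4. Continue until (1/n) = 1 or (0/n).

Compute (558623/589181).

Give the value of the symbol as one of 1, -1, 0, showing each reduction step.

reciprocity: (558623/589181) = +1·(589181/558623) since 558623 mod 4 = 3, 589181 mod 4 = 1; sign now +1
(589181/558623) = (30558/558623)   [reduce mod 558623]
30558 = 2^1·15279; (2/558623) = +1 since 558623 mod 8 = 7, so (30558/558623) = (+1)^1·(15279/558623); sign now +1
reciprocity: (15279/558623) = -1·(558623/15279) since 15279 mod 4 = 3, 558623 mod 4 = 3; sign now -1
(558623/15279) = (8579/15279)   [reduce mod 15279]
reciprocity: (8579/15279) = -1·(15279/8579) since 8579 mod 4 = 3, 15279 mod 4 = 3; sign now +1
(15279/8579) = (6700/8579)   [reduce mod 8579]
6700 = 2^2·1675; (2/8579) = -1 since 8579 mod 8 = 3, so (6700/8579) = (-1)^2·(1675/8579); sign now +1
reciprocity: (1675/8579) = -1·(8579/1675) since 1675 mod 4 = 3, 8579 mod 4 = 3; sign now -1
(8579/1675) = (204/1675)   [reduce mod 1675]
204 = 2^2·51; (2/1675) = -1 since 1675 mod 8 = 3, so (204/1675) = (-1)^2·(51/1675); sign now -1
reciprocity: (51/1675) = -1·(1675/51) since 51 mod 4 = 3, 1675 mod 4 = 3; sign now +1
(1675/51) = (43/51)   [reduce mod 51]
reciprocity: (43/51) = -1·(51/43) since 43 mod 4 = 3, 51 mod 4 = 3; sign now -1
(51/43) = (8/43)   [reduce mod 43]
8 = 2^3·1; (2/43) = -1 since 43 mod 8 = 3, so (8/43) = (-1)^3·(1/43); sign now +1
(1/43) = 1; final value = sign = +1

1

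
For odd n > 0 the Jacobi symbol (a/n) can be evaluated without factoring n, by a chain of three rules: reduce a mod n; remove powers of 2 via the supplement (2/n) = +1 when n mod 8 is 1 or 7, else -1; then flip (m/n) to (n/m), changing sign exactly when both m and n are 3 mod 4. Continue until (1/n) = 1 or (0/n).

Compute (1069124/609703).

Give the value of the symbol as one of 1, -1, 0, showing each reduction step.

1

(1069124/609703) = (459421/609703)   [reduce mod 609703]
reciprocity: (459421/609703) = +1·(609703/459421) since 459421 mod 4 = 1, 609703 mod 4 = 3; sign now +1
(609703/459421) = (150282/459421)   [reduce mod 459421]
150282 = 2^1·75141; (2/459421) = -1 since 459421 mod 8 = 5, so (150282/459421) = (-1)^1·(75141/459421); sign now -1
reciprocity: (75141/459421) = +1·(459421/75141) since 75141 mod 4 = 1, 459421 mod 4 = 1; sign now -1
(459421/75141) = (8575/75141)   [reduce mod 75141]
reciprocity: (8575/75141) = +1·(75141/8575) since 8575 mod 4 = 3, 75141 mod 4 = 1; sign now -1
(75141/8575) = (6541/8575)   [reduce mod 8575]
reciprocity: (6541/8575) = +1·(8575/6541) since 6541 mod 4 = 1, 8575 mod 4 = 3; sign now -1
(8575/6541) = (2034/6541)   [reduce mod 6541]
2034 = 2^1·1017; (2/6541) = -1 since 6541 mod 8 = 5, so (2034/6541) = (-1)^1·(1017/6541); sign now +1
reciprocity: (1017/6541) = +1·(6541/1017) since 1017 mod 4 = 1, 6541 mod 4 = 1; sign now +1
(6541/1017) = (439/1017)   [reduce mod 1017]
reciprocity: (439/1017) = +1·(1017/439) since 439 mod 4 = 3, 1017 mod 4 = 1; sign now +1
(1017/439) = (139/439)   [reduce mod 439]
reciprocity: (139/439) = -1·(439/139) since 139 mod 4 = 3, 439 mod 4 = 3; sign now -1
(439/139) = (22/139)   [reduce mod 139]
22 = 2^1·11; (2/139) = -1 since 139 mod 8 = 3, so (22/139) = (-1)^1·(11/139); sign now +1
reciprocity: (11/139) = -1·(139/11) since 11 mod 4 = 3, 139 mod 4 = 3; sign now -1
(139/11) = (7/11)   [reduce mod 11]
reciprocity: (7/11) = -1·(11/7) since 7 mod 4 = 3, 11 mod 4 = 3; sign now +1
(11/7) = (4/7)   [reduce mod 7]
4 = 2^2·1; (2/7) = +1 since 7 mod 8 = 7, so (4/7) = (+1)^2·(1/7); sign now +1
(1/7) = 1; final value = sign = +1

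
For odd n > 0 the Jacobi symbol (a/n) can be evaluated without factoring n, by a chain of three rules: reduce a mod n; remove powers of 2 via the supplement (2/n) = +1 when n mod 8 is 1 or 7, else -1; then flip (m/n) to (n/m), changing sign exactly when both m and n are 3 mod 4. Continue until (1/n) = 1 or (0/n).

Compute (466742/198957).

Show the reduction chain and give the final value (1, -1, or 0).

(466742/198957) = (68828/198957)   [reduce mod 198957]
68828 = 2^2·17207; (2/198957) = -1 since 198957 mod 8 = 5, so (68828/198957) = (-1)^2·(17207/198957); sign now +1
reciprocity: (17207/198957) = +1·(198957/17207) since 17207 mod 4 = 3, 198957 mod 4 = 1; sign now +1
(198957/17207) = (9680/17207)   [reduce mod 17207]
9680 = 2^4·605; (2/17207) = +1 since 17207 mod 8 = 7, so (9680/17207) = (+1)^4·(605/17207); sign now +1
reciprocity: (605/17207) = +1·(17207/605) since 605 mod 4 = 1, 17207 mod 4 = 3; sign now +1
(17207/605) = (267/605)   [reduce mod 605]
reciprocity: (267/605) = +1·(605/267) since 267 mod 4 = 3, 605 mod 4 = 1; sign now +1
(605/267) = (71/267)   [reduce mod 267]
reciprocity: (71/267) = -1·(267/71) since 71 mod 4 = 3, 267 mod 4 = 3; sign now -1
(267/71) = (54/71)   [reduce mod 71]
54 = 2^1·27; (2/71) = +1 since 71 mod 8 = 7, so (54/71) = (+1)^1·(27/71); sign now -1
reciprocity: (27/71) = -1·(71/27) since 27 mod 4 = 3, 71 mod 4 = 3; sign now +1
(71/27) = (17/27)   [reduce mod 27]
reciprocity: (17/27) = +1·(27/17) since 17 mod 4 = 1, 27 mod 4 = 3; sign now +1
(27/17) = (10/17)   [reduce mod 17]
10 = 2^1·5; (2/17) = +1 since 17 mod 8 = 1, so (10/17) = (+1)^1·(5/17); sign now +1
reciprocity: (5/17) = +1·(17/5) since 5 mod 4 = 1, 17 mod 4 = 1; sign now +1
(17/5) = (2/5)   [reduce mod 5]
2 = 2^1·1; (2/5) = -1 since 5 mod 8 = 5, so (2/5) = (-1)^1·(1/5); sign now -1
(1/5) = 1; final value = sign = -1

-1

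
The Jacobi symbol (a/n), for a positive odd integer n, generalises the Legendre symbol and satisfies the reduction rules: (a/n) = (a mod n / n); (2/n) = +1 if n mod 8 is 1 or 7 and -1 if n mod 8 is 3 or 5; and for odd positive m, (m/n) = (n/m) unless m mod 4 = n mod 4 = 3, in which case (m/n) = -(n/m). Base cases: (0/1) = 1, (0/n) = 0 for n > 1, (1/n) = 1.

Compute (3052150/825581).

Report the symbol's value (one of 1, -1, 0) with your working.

1

(3052150/825581) = (575407/825581)   [reduce mod 825581]
reciprocity: (575407/825581) = +1·(825581/575407) since 575407 mod 4 = 3, 825581 mod 4 = 1; sign now +1
(825581/575407) = (250174/575407)   [reduce mod 575407]
250174 = 2^1·125087; (2/575407) = +1 since 575407 mod 8 = 7, so (250174/575407) = (+1)^1·(125087/575407); sign now +1
reciprocity: (125087/575407) = -1·(575407/125087) since 125087 mod 4 = 3, 575407 mod 4 = 3; sign now -1
(575407/125087) = (75059/125087)   [reduce mod 125087]
reciprocity: (75059/125087) = -1·(125087/75059) since 75059 mod 4 = 3, 125087 mod 4 = 3; sign now +1
(125087/75059) = (50028/75059)   [reduce mod 75059]
50028 = 2^2·12507; (2/75059) = -1 since 75059 mod 8 = 3, so (50028/75059) = (-1)^2·(12507/75059); sign now +1
reciprocity: (12507/75059) = -1·(75059/12507) since 12507 mod 4 = 3, 75059 mod 4 = 3; sign now -1
(75059/12507) = (17/12507)   [reduce mod 12507]
reciprocity: (17/12507) = +1·(12507/17) since 17 mod 4 = 1, 12507 mod 4 = 3; sign now -1
(12507/17) = (12/17)   [reduce mod 17]
12 = 2^2·3; (2/17) = +1 since 17 mod 8 = 1, so (12/17) = (+1)^2·(3/17); sign now -1
reciprocity: (3/17) = +1·(17/3) since 3 mod 4 = 3, 17 mod 4 = 1; sign now -1
(17/3) = (2/3)   [reduce mod 3]
2 = 2^1·1; (2/3) = -1 since 3 mod 8 = 3, so (2/3) = (-1)^1·(1/3); sign now +1
(1/3) = 1; final value = sign = +1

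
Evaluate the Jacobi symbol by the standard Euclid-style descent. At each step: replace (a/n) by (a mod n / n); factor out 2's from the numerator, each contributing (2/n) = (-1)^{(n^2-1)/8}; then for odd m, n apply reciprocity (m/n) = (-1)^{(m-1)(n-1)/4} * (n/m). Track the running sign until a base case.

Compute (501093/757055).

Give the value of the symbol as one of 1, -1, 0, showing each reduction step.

reciprocity: (501093/757055) = +1·(757055/501093) since 501093 mod 4 = 1, 757055 mod 4 = 3; sign now +1
(757055/501093) = (255962/501093)   [reduce mod 501093]
255962 = 2^1·127981; (2/501093) = -1 since 501093 mod 8 = 5, so (255962/501093) = (-1)^1·(127981/501093); sign now -1
reciprocity: (127981/501093) = +1·(501093/127981) since 127981 mod 4 = 1, 501093 mod 4 = 1; sign now -1
(501093/127981) = (117150/127981)   [reduce mod 127981]
117150 = 2^1·58575; (2/127981) = -1 since 127981 mod 8 = 5, so (117150/127981) = (-1)^1·(58575/127981); sign now +1
reciprocity: (58575/127981) = +1·(127981/58575) since 58575 mod 4 = 3, 127981 mod 4 = 1; sign now +1
(127981/58575) = (10831/58575)   [reduce mod 58575]
reciprocity: (10831/58575) = -1·(58575/10831) since 10831 mod 4 = 3, 58575 mod 4 = 3; sign now -1
(58575/10831) = (4420/10831)   [reduce mod 10831]
4420 = 2^2·1105; (2/10831) = +1 since 10831 mod 8 = 7, so (4420/10831) = (+1)^2·(1105/10831); sign now -1
reciprocity: (1105/10831) = +1·(10831/1105) since 1105 mod 4 = 1, 10831 mod 4 = 3; sign now -1
(10831/1105) = (886/1105)   [reduce mod 1105]
886 = 2^1·443; (2/1105) = +1 since 1105 mod 8 = 1, so (886/1105) = (+1)^1·(443/1105); sign now -1
reciprocity: (443/1105) = +1·(1105/443) since 443 mod 4 = 3, 1105 mod 4 = 1; sign now -1
(1105/443) = (219/443)   [reduce mod 443]
reciprocity: (219/443) = -1·(443/219) since 219 mod 4 = 3, 443 mod 4 = 3; sign now +1
(443/219) = (5/219)   [reduce mod 219]
reciprocity: (5/219) = +1·(219/5) since 5 mod 4 = 1, 219 mod 4 = 3; sign now +1
(219/5) = (4/5)   [reduce mod 5]
4 = 2^2·1; (2/5) = -1 since 5 mod 8 = 5, so (4/5) = (-1)^2·(1/5); sign now +1
(1/5) = 1; final value = sign = +1

1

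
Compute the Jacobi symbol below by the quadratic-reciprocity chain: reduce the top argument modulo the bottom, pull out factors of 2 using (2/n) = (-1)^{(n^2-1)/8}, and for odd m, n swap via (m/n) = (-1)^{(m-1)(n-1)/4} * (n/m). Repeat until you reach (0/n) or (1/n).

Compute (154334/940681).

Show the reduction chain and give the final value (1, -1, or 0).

1

factor out 2^1: 154334 = 2^1·77167; with 940681 mod 8 = 1, (2/940681) = +1; sign now +1; continue with (77167/940681)
flip (77167/940681) -> (940681/77167): both odd, 77167 mod 4 = 3, 940681 mod 4 = 1, so the flip contributes +1; sign now +1
(940681/77167): 940681 mod 77167 = 14677, so (940681/77167) = (14677/77167)
flip (14677/77167) -> (77167/14677): both odd, 14677 mod 4 = 1, 77167 mod 4 = 3, so the flip contributes +1; sign now +1
(77167/14677): 77167 mod 14677 = 3782, so (77167/14677) = (3782/14677)
factor out 2^1: 3782 = 2^1·1891; with 14677 mod 8 = 5, (2/14677) = -1; sign now -1; continue with (1891/14677)
flip (1891/14677) -> (14677/1891): both odd, 1891 mod 4 = 3, 14677 mod 4 = 1, so the flip contributes +1; sign now -1
(14677/1891): 14677 mod 1891 = 1440, so (14677/1891) = (1440/1891)
factor out 2^5: 1440 = 2^5·45; with 1891 mod 8 = 3, (2/1891) = -1; sign now +1; continue with (45/1891)
flip (45/1891) -> (1891/45): both odd, 45 mod 4 = 1, 1891 mod 4 = 3, so the flip contributes +1; sign now +1
(1891/45): 1891 mod 45 = 1, so (1891/45) = (1/45)
reached (1/45) = 1, so the symbol is +1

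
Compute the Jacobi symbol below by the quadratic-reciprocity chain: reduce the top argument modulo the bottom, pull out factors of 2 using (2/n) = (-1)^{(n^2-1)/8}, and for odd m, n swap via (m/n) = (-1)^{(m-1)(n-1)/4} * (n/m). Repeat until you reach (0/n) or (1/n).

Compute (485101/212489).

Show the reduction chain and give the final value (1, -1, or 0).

(485101/212489): 485101 mod 212489 = 60123, so (485101/212489) = (60123/212489)
flip (60123/212489) -> (212489/60123): both odd, 60123 mod 4 = 3, 212489 mod 4 = 1, so the flip contributes +1; sign now +1
(212489/60123): 212489 mod 60123 = 32120, so (212489/60123) = (32120/60123)
factor out 2^3: 32120 = 2^3·4015; with 60123 mod 8 = 3, (2/60123) = -1; sign now -1; continue with (4015/60123)
flip (4015/60123) -> (60123/4015): both odd, 4015 mod 4 = 3, 60123 mod 4 = 3, so the flip contributes -1; sign now +1
(60123/4015): 60123 mod 4015 = 3913, so (60123/4015) = (3913/4015)
flip (3913/4015) -> (4015/3913): both odd, 3913 mod 4 = 1, 4015 mod 4 = 3, so the flip contributes +1; sign now +1
(4015/3913): 4015 mod 3913 = 102, so (4015/3913) = (102/3913)
factor out 2^1: 102 = 2^1·51; with 3913 mod 8 = 1, (2/3913) = +1; sign now +1; continue with (51/3913)
flip (51/3913) -> (3913/51): both odd, 51 mod 4 = 3, 3913 mod 4 = 1, so the flip contributes +1; sign now +1
(3913/51): 3913 mod 51 = 37, so (3913/51) = (37/51)
flip (37/51) -> (51/37): both odd, 37 mod 4 = 1, 51 mod 4 = 3, so the flip contributes +1; sign now +1
(51/37): 51 mod 37 = 14, so (51/37) = (14/37)
factor out 2^1: 14 = 2^1·7; with 37 mod 8 = 5, (2/37) = -1; sign now -1; continue with (7/37)
flip (7/37) -> (37/7): both odd, 7 mod 4 = 3, 37 mod 4 = 1, so the flip contributes +1; sign now -1
(37/7): 37 mod 7 = 2, so (37/7) = (2/7)
factor out 2^1: 2 = 2^1·1; with 7 mod 8 = 7, (2/7) = +1; sign now -1; continue with (1/7)
reached (1/7) = 1, so the symbol is -1

-1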